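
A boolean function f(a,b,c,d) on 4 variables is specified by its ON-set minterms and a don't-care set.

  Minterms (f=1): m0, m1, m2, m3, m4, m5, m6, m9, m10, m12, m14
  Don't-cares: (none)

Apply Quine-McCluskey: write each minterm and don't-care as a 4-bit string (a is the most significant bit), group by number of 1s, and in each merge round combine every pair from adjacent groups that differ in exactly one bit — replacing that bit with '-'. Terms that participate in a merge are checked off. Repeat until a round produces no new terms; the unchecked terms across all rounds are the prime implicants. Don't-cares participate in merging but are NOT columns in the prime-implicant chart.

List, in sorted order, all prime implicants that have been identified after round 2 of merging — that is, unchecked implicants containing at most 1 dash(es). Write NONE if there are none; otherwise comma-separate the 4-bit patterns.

[col 0] 0000*, 0001*, 0010*, 0011*, 0100*, 0101*, 0110*, 1001*, 1010*, 1100*, 1110*
[col 1] -001, -010*, -100*, -110*, 0-00*, 0-01*, 0-10*, 00-0*, 00-1*, 000-*, 001-*, 01-0*, 010-*, 1-10*, 11-0*
[col 2] --10, -1-0, 0--0, 0-0-, 00--
Prime implicants: --10, -001, -1-0, 0--0, 0-0-, 00--

-001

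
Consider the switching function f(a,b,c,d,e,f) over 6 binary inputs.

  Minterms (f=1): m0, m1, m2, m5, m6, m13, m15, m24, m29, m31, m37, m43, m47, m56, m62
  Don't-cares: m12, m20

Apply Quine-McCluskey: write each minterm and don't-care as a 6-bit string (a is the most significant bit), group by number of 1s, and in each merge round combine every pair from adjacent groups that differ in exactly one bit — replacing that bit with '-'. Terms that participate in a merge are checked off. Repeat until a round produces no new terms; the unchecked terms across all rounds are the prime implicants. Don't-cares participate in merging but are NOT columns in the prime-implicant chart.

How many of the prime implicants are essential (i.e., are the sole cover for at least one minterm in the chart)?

size-2^0 implicants → 000000(✓)  000001(✓)  000010(✓)  000101(✓)  000110(✓)  001100(✓)  001101(✓)  001111(✓)  010100  011000(✓)  011101(✓)  011111(✓)  100101(✓)  101011(✓)  101111(✓)  111000(✓)  111110
size-2^1 implicants → -00101  -01111  -11000  0-1101(✓)  0-1111(✓)  00-101  000-01  000-10  0000-0  00000-  0011-1(✓)  00110-  0111-1(✓)  101-11
size-2^2 implicants → 0-11-1
Unchecked terms (primes): -00101, -01111, -11000, 0-11-1, 00-101, 000-01, 000-10, 0000-0, 00000-, 00110-, 010100, 101-11, 111110
Minterm coverage:
  m0 ⊆ 0000-0,00000-
  m1 ⊆ 000-01,00000-
  m2 ⊆ 000-10,0000-0
  m5 ⊆ -00101,00-101,000-01
  m6 ⊆ 000-10 [E]
  m13 ⊆ 0-11-1,00-101,00110-
  m15 ⊆ -01111,0-11-1
  m24 ⊆ -11000 [E]
  m29 ⊆ 0-11-1 [E]
  m31 ⊆ 0-11-1 [E]
  m37 ⊆ -00101 [E]
  m43 ⊆ 101-11 [E]
  m47 ⊆ -01111,101-11
  m56 ⊆ -11000 [E]
  m62 ⊆ 111110 [E]
E = {-00101, -11000, 0-11-1, 000-10, 101-11, 111110}

6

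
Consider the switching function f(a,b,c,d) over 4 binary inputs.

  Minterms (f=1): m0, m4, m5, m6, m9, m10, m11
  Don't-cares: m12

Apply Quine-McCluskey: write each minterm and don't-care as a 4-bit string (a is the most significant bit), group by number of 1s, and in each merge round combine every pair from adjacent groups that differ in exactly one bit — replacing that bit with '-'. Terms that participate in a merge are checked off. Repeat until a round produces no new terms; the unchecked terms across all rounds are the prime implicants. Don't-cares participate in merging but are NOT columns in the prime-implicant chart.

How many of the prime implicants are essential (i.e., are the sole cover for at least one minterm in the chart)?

5

Round 0: 0000✓ 0100✓ 0101✓ 0110✓ 1001✓ 1010✓ 1011✓ 1100✓
Round 1: -100 0-00 01-0 010- 10-1 101-
PIs = {-100, 0-00, 01-0, 010-, 10-1, 101-}
Coverage chart:
  m0: 0-00 ←essential
  m4: -100,0-00,01-0,010-
  m5: 010- ←essential
  m6: 01-0 ←essential
  m9: 10-1 ←essential
  m10: 101- ←essential
  m11: 10-1,101-
Essential: 0-00, 01-0, 010-, 10-1, 101-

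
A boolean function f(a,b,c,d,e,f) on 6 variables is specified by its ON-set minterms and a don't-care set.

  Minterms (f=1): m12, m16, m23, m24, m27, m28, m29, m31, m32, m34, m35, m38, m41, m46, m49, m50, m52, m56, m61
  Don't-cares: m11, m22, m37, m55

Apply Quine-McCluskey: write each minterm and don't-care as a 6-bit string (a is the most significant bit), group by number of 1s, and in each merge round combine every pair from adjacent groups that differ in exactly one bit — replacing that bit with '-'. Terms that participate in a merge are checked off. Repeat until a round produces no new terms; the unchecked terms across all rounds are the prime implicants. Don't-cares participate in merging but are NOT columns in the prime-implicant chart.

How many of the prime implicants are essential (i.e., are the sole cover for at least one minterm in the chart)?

11

[col 0] 001011*, 001100*, 010000*, 010110*, 010111*, 011000*, 011011*, 011100*, 011101*, 011111*, 100000*, 100010*, 100011*, 100101, 100110*, 101001, 101110*, 110001, 110010*, 110100, 110111*, 111000*, 111101*
[col 1] -10111, -11000, -11101, 0-1011, 0-1100, 01-000, 01-111, 01011-, 011-00, 011-11, 0111-1, 01110-, 1-0010, 10-110, 100-10, 1000-0, 10001-
Prime implicants: -10111, -11000, -11101, 0-1011, 0-1100, 01-000, 01-111, 01011-, 011-00, 011-11, 0111-1, 01110-, 1-0010, 10-110, 100-10, 1000-0, 10001-, 100101, 101001, 110001, 110100
PI chart (minterm → PIs covering it):
  12 | 0-1100  (sole → essential)
  16 | 01-000  (sole → essential)
  23 | -10111,01-111,01011-
  24 | -11000,01-000,011-00
  27 | 0-1011,011-11
  28 | 0-1100,011-00,01110-
  29 | -11101,0111-1,01110-
  31 | 01-111,011-11,0111-1
  32 | 1000-0  (sole → essential)
  34 | 1-0010,100-10,1000-0,10001-
  35 | 10001-  (sole → essential)
  38 | 10-110,100-10
  41 | 101001  (sole → essential)
  46 | 10-110  (sole → essential)
  49 | 110001  (sole → essential)
  50 | 1-0010  (sole → essential)
  52 | 110100  (sole → essential)
  56 | -11000  (sole → essential)
  61 | -11101  (sole → essential)
Essential prime implicants: -11000, -11101, 0-1100, 01-000, 1-0010, 10-110, 1000-0, 10001-, 101001, 110001, 110100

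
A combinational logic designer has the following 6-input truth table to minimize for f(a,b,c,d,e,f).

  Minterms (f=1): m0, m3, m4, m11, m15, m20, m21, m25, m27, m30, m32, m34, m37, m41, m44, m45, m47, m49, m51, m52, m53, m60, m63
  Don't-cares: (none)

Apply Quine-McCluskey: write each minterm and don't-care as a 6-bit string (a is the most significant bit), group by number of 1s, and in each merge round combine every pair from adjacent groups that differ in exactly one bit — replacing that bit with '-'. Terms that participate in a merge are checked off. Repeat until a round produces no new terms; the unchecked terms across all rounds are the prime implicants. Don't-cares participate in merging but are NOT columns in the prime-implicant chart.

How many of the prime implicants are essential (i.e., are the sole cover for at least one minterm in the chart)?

size-2^0 implicants → 000000(✓)  000011(✓)  000100(✓)  001011(✓)  001111(✓)  010100(✓)  010101(✓)  011001(✓)  011011(✓)  011110  100000(✓)  100010(✓)  100101(✓)  101001(✓)  101100(✓)  101101(✓)  101111(✓)  110001(✓)  110011(✓)  110100(✓)  110101(✓)  111100(✓)  111111(✓)
size-2^1 implicants → -00000  -01111  -10100(✓)  -10101(✓)  0-0100  0-1011  00-011  000-00  001-11  01010-(✓)  0110-1  1-0101  1-1100  1-1111  10-101  1000-0  101-01  1011-1  10110-  11-100  110-01  1100-1  11010-(✓)
size-2^2 implicants → -1010-
Unchecked terms (primes): -00000, -01111, -1010-, 0-0100, 0-1011, 00-011, 000-00, 001-11, 0110-1, 011110, 1-0101, 1-1100, 1-1111, 10-101, 1000-0, 101-01, 1011-1, 10110-, 11-100, 110-01, 1100-1
Minterm coverage:
  m0 ⊆ -00000,000-00
  m3 ⊆ 00-011 [E]
  m4 ⊆ 0-0100,000-00
  m11 ⊆ 0-1011,00-011,001-11
  m15 ⊆ -01111,001-11
  m20 ⊆ -1010-,0-0100
  m21 ⊆ -1010- [E]
  m25 ⊆ 0110-1 [E]
  m27 ⊆ 0-1011,0110-1
  m30 ⊆ 011110 [E]
  m32 ⊆ -00000,1000-0
  m34 ⊆ 1000-0 [E]
  m37 ⊆ 1-0101,10-101
  m41 ⊆ 101-01 [E]
  m44 ⊆ 1-1100,10110-
  m45 ⊆ 10-101,101-01,1011-1,10110-
  m47 ⊆ -01111,1-1111,1011-1
  m49 ⊆ 110-01,1100-1
  m51 ⊆ 1100-1 [E]
  m52 ⊆ -1010-,11-100
  m53 ⊆ -1010-,1-0101,110-01
  m60 ⊆ 1-1100,11-100
  m63 ⊆ 1-1111 [E]
E = {-1010-, 00-011, 0110-1, 011110, 1-1111, 1000-0, 101-01, 1100-1}

8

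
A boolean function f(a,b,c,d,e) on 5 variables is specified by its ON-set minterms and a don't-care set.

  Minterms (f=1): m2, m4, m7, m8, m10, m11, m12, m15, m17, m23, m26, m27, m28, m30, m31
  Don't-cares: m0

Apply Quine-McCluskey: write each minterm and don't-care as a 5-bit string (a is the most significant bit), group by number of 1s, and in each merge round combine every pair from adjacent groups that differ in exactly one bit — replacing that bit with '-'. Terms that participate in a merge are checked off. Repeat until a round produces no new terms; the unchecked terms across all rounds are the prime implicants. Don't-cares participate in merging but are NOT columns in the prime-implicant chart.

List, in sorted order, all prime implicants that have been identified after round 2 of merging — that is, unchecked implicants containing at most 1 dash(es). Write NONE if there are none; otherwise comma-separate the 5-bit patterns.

-1100, 10001, 111-0

size-2^0 implicants → 00000(✓)  00010(✓)  00100(✓)  00111(✓)  01000(✓)  01010(✓)  01011(✓)  01100(✓)  01111(✓)  10001  10111(✓)  11010(✓)  11011(✓)  11100(✓)  11110(✓)  11111(✓)
size-2^1 implicants → -0111(✓)  -1010(✓)  -1011(✓)  -1100  -1111(✓)  0-000(✓)  0-010(✓)  0-100(✓)  0-111(✓)  00-00(✓)  000-0(✓)  01-00(✓)  01-11(✓)  010-0(✓)  0101-(✓)  1-111(✓)  11-10(✓)  11-11(✓)  1101-(✓)  111-0  1111-(✓)
size-2^2 implicants → --111  -1-11  -101-  0--00  0-0-0  11-1-
Unchecked terms (primes): --111, -1-11, -101-, -1100, 0--00, 0-0-0, 10001, 11-1-, 111-0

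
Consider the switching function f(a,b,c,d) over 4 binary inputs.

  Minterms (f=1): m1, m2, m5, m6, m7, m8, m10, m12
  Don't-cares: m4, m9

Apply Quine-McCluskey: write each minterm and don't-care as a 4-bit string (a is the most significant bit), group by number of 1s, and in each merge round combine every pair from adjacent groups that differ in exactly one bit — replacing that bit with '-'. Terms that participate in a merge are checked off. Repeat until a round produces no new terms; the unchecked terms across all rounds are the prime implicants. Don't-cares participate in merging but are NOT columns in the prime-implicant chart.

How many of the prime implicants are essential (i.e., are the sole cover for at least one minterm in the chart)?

1

[col 0] 0001*, 0010*, 0100*, 0101*, 0110*, 0111*, 1000*, 1001*, 1010*, 1100*
[col 1] -001, -010, -100, 0-01, 0-10, 01-0*, 01-1*, 010-*, 011-*, 1-00, 10-0, 100-
[col 2] 01--
Prime implicants: -001, -010, -100, 0-01, 0-10, 01--, 1-00, 10-0, 100-
PI chart (minterm → PIs covering it):
  1 | -001,0-01
  2 | -010,0-10
  5 | 0-01,01--
  6 | 0-10,01--
  7 | 01--  (sole → essential)
  8 | 1-00,10-0,100-
  10 | -010,10-0
  12 | -100,1-00
Essential prime implicants: 01--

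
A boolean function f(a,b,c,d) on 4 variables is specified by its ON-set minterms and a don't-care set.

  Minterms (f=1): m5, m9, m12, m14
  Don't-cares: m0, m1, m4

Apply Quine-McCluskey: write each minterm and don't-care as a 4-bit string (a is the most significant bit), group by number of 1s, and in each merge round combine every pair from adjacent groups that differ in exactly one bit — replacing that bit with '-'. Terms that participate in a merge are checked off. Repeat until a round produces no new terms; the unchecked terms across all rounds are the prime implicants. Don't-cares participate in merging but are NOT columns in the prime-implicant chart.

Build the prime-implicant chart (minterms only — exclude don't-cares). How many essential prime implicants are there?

size-2^0 implicants → 0000(✓)  0001(✓)  0100(✓)  0101(✓)  1001(✓)  1100(✓)  1110(✓)
size-2^1 implicants → -001  -100  0-00(✓)  0-01(✓)  000-(✓)  010-(✓)  11-0
size-2^2 implicants → 0-0-
Unchecked terms (primes): -001, -100, 0-0-, 11-0
Minterm coverage:
  m5 ⊆ 0-0- [E]
  m9 ⊆ -001 [E]
  m12 ⊆ -100,11-0
  m14 ⊆ 11-0 [E]
E = {-001, 0-0-, 11-0}

3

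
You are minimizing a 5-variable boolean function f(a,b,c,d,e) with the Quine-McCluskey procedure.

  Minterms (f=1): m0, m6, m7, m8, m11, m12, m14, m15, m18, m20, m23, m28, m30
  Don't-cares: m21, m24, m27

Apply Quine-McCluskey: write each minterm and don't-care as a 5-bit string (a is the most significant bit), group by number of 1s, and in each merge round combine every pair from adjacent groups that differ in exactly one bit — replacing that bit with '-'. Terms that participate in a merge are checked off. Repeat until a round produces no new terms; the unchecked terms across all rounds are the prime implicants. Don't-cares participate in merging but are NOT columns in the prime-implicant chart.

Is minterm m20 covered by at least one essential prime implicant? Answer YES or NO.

size-2^0 implicants → 00000(✓)  00110(✓)  00111(✓)  01000(✓)  01011(✓)  01100(✓)  01110(✓)  01111(✓)  10010  10100(✓)  10101(✓)  10111(✓)  11000(✓)  11011(✓)  11100(✓)  11110(✓)
size-2^1 implicants → -0111  -1000(✓)  -1011  -1100(✓)  -1110(✓)  0-000  0-110(✓)  0-111(✓)  0011-(✓)  01-00(✓)  01-11  011-0(✓)  0111-(✓)  1-100  101-1  1010-  11-00(✓)  111-0(✓)
size-2^2 implicants → -1-00  -11-0  0-11-
Unchecked terms (primes): -0111, -1-00, -1011, -11-0, 0-000, 0-11-, 01-11, 1-100, 10010, 101-1, 1010-
Minterm coverage:
  m0 ⊆ 0-000 [E]
  m6 ⊆ 0-11- [E]
  m7 ⊆ -0111,0-11-
  m8 ⊆ -1-00,0-000
  m11 ⊆ -1011,01-11
  m12 ⊆ -1-00,-11-0
  m14 ⊆ -11-0,0-11-
  m15 ⊆ 0-11-,01-11
  m18 ⊆ 10010 [E]
  m20 ⊆ 1-100,1010-
  m23 ⊆ -0111,101-1
  m28 ⊆ -1-00,-11-0,1-100
  m30 ⊆ -11-0 [E]
E = {-11-0, 0-000, 0-11-, 10010}

NO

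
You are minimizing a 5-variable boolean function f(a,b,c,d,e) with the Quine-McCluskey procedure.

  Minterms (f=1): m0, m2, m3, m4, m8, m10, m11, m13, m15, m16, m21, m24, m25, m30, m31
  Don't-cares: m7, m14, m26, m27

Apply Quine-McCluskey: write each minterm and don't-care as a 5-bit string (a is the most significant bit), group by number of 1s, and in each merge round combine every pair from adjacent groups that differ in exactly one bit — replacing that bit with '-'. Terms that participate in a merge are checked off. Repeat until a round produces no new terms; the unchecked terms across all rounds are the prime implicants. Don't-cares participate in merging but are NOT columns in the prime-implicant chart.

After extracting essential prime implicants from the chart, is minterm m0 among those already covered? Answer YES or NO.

YES

Round 0: 00000✓ 00010✓ 00011✓ 00100✓ 00111✓ 01000✓ 01010✓ 01011✓ 01101✓ 01110✓ 01111✓ 10000✓ 10101 11000✓ 11001✓ 11010✓ 11011✓ 11110✓ 11111✓
Round 1: -0000✓ -1000✓ -1010✓ -1011✓ -1110✓ -1111✓ 0-000✓ 0-010✓ 0-011✓ 0-111✓ 00-00 00-11✓ 000-0✓ 0001-✓ 01-10✓ 01-11✓ 010-0✓ 0101-✓ 011-1 0111-✓ 1-000✓ 11-10✓ 11-11✓ 110-0✓ 110-1✓ 1100-✓ 1101-✓ 1111-✓
Round 2: --000 -1-10✓ -1-11✓ -10-0 -101-✓ -111-✓ 0--11 0-0-0 0-01- 01-1-✓ 11-1-✓ 110--
Round 3: -1-1-
PIs = {--000, -1-1-, -10-0, 0--11, 0-0-0, 0-01-, 00-00, 011-1, 10101, 110--}
Coverage chart:
  m0: --000,0-0-0,00-00
  m2: 0-0-0,0-01-
  m3: 0--11,0-01-
  m4: 00-00 ←essential
  m8: --000,-10-0,0-0-0
  m10: -1-1-,-10-0,0-0-0,0-01-
  m11: -1-1-,0--11,0-01-
  m13: 011-1 ←essential
  m15: -1-1-,0--11,011-1
  m16: --000 ←essential
  m21: 10101 ←essential
  m24: --000,-10-0,110--
  m25: 110-- ←essential
  m30: -1-1- ←essential
  m31: -1-1- ←essential
Essential: --000, -1-1-, 00-00, 011-1, 10101, 110--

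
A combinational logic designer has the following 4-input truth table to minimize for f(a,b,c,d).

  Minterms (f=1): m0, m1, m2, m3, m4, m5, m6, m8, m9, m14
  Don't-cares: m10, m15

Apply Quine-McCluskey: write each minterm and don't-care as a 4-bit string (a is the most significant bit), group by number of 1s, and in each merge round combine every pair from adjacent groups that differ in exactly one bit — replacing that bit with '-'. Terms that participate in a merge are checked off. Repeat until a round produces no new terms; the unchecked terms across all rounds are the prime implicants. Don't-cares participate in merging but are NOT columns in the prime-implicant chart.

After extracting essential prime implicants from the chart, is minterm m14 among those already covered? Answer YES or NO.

NO

size-2^0 implicants → 0000(✓)  0001(✓)  0010(✓)  0011(✓)  0100(✓)  0101(✓)  0110(✓)  1000(✓)  1001(✓)  1010(✓)  1110(✓)  1111(✓)
size-2^1 implicants → -000(✓)  -001(✓)  -010(✓)  -110(✓)  0-00(✓)  0-01(✓)  0-10(✓)  00-0(✓)  00-1(✓)  000-(✓)  001-(✓)  01-0(✓)  010-(✓)  1-10(✓)  10-0(✓)  100-(✓)  111-
size-2^2 implicants → --10  -0-0  -00-  0--0  0-0-  00--
Unchecked terms (primes): --10, -0-0, -00-, 0--0, 0-0-, 00--, 111-
Minterm coverage:
  m0 ⊆ -0-0,-00-,0--0,0-0-,00--
  m1 ⊆ -00-,0-0-,00--
  m2 ⊆ --10,-0-0,0--0,00--
  m3 ⊆ 00-- [E]
  m4 ⊆ 0--0,0-0-
  m5 ⊆ 0-0- [E]
  m6 ⊆ --10,0--0
  m8 ⊆ -0-0,-00-
  m9 ⊆ -00- [E]
  m14 ⊆ --10,111-
E = {-00-, 0-0-, 00--}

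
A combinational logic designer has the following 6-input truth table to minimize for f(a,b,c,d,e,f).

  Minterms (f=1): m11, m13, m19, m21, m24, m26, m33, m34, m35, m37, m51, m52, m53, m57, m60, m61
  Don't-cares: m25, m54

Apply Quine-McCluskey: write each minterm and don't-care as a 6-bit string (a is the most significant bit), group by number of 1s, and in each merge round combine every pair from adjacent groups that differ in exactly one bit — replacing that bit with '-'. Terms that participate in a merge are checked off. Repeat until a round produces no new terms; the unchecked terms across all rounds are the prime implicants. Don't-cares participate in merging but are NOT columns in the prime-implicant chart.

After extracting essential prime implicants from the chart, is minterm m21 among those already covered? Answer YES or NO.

size-2^0 implicants → 001011  001101  010011(✓)  010101(✓)  011000(✓)  011001(✓)  011010(✓)  100001(✓)  100010(✓)  100011(✓)  100101(✓)  110011(✓)  110100(✓)  110101(✓)  110110(✓)  111001(✓)  111100(✓)  111101(✓)
size-2^1 implicants → -10011  -10101  -11001  0110-0  01100-  1-0011  1-0101  100-01  1000-1  10001-  11-100(✓)  11-101(✓)  1101-0  11010-(✓)  111-01  11110-(✓)
size-2^2 implicants → 11-10-
Unchecked terms (primes): -10011, -10101, -11001, 001011, 001101, 0110-0, 01100-, 1-0011, 1-0101, 100-01, 1000-1, 10001-, 11-10-, 1101-0, 111-01
Minterm coverage:
  m11 ⊆ 001011 [E]
  m13 ⊆ 001101 [E]
  m19 ⊆ -10011 [E]
  m21 ⊆ -10101 [E]
  m24 ⊆ 0110-0,01100-
  m26 ⊆ 0110-0 [E]
  m33 ⊆ 100-01,1000-1
  m34 ⊆ 10001- [E]
  m35 ⊆ 1-0011,1000-1,10001-
  m37 ⊆ 1-0101,100-01
  m51 ⊆ -10011,1-0011
  m52 ⊆ 11-10-,1101-0
  m53 ⊆ -10101,1-0101,11-10-
  m57 ⊆ -11001,111-01
  m60 ⊆ 11-10- [E]
  m61 ⊆ 11-10-,111-01
E = {-10011, -10101, 001011, 001101, 0110-0, 10001-, 11-10-}

YES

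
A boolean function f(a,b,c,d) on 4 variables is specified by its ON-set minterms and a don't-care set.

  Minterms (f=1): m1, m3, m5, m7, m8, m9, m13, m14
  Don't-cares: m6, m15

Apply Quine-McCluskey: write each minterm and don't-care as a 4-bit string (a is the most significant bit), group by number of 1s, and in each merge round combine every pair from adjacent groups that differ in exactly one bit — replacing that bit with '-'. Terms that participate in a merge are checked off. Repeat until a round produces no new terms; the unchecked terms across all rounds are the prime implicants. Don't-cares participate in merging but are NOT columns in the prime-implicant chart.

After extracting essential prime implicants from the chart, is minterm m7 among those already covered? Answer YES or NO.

YES

size-2^0 implicants → 0001(✓)  0011(✓)  0101(✓)  0110(✓)  0111(✓)  1000(✓)  1001(✓)  1101(✓)  1110(✓)  1111(✓)
size-2^1 implicants → -001(✓)  -101(✓)  -110(✓)  -111(✓)  0-01(✓)  0-11(✓)  00-1(✓)  01-1(✓)  011-(✓)  1-01(✓)  100-  11-1(✓)  111-(✓)
size-2^2 implicants → --01  -1-1  -11-  0--1
Unchecked terms (primes): --01, -1-1, -11-, 0--1, 100-
Minterm coverage:
  m1 ⊆ --01,0--1
  m3 ⊆ 0--1 [E]
  m5 ⊆ --01,-1-1,0--1
  m7 ⊆ -1-1,-11-,0--1
  m8 ⊆ 100- [E]
  m9 ⊆ --01,100-
  m13 ⊆ --01,-1-1
  m14 ⊆ -11- [E]
E = {-11-, 0--1, 100-}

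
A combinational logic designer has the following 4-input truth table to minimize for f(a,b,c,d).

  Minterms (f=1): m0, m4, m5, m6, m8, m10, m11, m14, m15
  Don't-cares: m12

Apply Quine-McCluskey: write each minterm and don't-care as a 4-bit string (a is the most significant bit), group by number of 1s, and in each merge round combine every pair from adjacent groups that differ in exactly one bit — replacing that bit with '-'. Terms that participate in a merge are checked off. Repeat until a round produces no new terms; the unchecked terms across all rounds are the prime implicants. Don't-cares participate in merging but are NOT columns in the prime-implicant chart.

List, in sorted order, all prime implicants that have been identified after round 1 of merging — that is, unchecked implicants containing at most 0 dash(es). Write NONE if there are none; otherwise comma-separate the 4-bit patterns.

NONE

Round 0: 0000✓ 0100✓ 0101✓ 0110✓ 1000✓ 1010✓ 1011✓ 1100✓ 1110✓ 1111✓
Round 1: -000✓ -100✓ -110✓ 0-00✓ 01-0✓ 010- 1-00✓ 1-10✓ 1-11✓ 10-0✓ 101-✓ 11-0✓ 111-✓
Round 2: --00 -1-0 1--0 1-1-
PIs = {--00, -1-0, 010-, 1--0, 1-1-}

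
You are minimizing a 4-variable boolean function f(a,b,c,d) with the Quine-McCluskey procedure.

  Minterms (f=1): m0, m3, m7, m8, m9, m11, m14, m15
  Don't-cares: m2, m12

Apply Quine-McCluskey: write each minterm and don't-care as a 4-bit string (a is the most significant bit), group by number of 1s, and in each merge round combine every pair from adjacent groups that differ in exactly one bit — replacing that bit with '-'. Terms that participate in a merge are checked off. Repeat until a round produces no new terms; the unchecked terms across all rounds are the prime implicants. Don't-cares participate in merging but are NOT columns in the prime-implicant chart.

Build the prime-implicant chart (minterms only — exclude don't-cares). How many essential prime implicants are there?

1

[col 0] 0000*, 0010*, 0011*, 0111*, 1000*, 1001*, 1011*, 1100*, 1110*, 1111*
[col 1] -000, -011*, -111*, 0-11*, 00-0, 001-, 1-00, 1-11*, 10-1, 100-, 11-0, 111-
[col 2] --11
Prime implicants: --11, -000, 00-0, 001-, 1-00, 10-1, 100-, 11-0, 111-
PI chart (minterm → PIs covering it):
  0 | -000,00-0
  3 | --11,001-
  7 | --11  (sole → essential)
  8 | -000,1-00,100-
  9 | 10-1,100-
  11 | --11,10-1
  14 | 11-0,111-
  15 | --11,111-
Essential prime implicants: --11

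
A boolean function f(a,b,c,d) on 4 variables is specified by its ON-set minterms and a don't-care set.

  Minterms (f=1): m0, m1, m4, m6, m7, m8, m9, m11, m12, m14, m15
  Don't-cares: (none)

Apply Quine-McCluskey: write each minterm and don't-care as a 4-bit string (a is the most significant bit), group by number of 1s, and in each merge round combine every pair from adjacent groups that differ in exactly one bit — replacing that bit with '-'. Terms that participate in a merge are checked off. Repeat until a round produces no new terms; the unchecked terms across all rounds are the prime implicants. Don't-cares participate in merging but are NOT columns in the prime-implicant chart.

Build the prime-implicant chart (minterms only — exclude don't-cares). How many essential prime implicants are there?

2

[col 0] 0000*, 0001*, 0100*, 0110*, 0111*, 1000*, 1001*, 1011*, 1100*, 1110*, 1111*
[col 1] -000*, -001*, -100*, -110*, -111*, 0-00*, 000-*, 01-0*, 011-*, 1-00*, 1-11, 10-1, 100-*, 11-0*, 111-*
[col 2] --00, -00-, -1-0, -11-
Prime implicants: --00, -00-, -1-0, -11-, 1-11, 10-1
PI chart (minterm → PIs covering it):
  0 | --00,-00-
  1 | -00-  (sole → essential)
  4 | --00,-1-0
  6 | -1-0,-11-
  7 | -11-  (sole → essential)
  8 | --00,-00-
  9 | -00-,10-1
  11 | 1-11,10-1
  12 | --00,-1-0
  14 | -1-0,-11-
  15 | -11-,1-11
Essential prime implicants: -00-, -11-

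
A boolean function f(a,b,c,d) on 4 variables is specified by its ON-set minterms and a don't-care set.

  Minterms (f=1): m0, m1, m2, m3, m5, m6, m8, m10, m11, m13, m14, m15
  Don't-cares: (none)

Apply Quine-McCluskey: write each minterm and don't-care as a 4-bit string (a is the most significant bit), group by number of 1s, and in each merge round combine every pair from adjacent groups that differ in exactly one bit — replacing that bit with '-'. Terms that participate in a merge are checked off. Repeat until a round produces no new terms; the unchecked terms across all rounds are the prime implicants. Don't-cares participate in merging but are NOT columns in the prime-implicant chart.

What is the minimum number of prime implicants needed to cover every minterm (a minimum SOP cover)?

size-2^0 implicants → 0000(✓)  0001(✓)  0010(✓)  0011(✓)  0101(✓)  0110(✓)  1000(✓)  1010(✓)  1011(✓)  1101(✓)  1110(✓)  1111(✓)
size-2^1 implicants → -000(✓)  -010(✓)  -011(✓)  -101  -110(✓)  0-01  0-10(✓)  00-0(✓)  00-1(✓)  000-(✓)  001-(✓)  1-10(✓)  1-11(✓)  10-0(✓)  101-(✓)  11-1  111-(✓)
size-2^2 implicants → --10  -0-0  -01-  00--  1-1-
Unchecked terms (primes): --10, -0-0, -01-, -101, 0-01, 00--, 1-1-, 11-1
Minterm coverage:
  m0 ⊆ -0-0,00--
  m1 ⊆ 0-01,00--
  m2 ⊆ --10,-0-0,-01-,00--
  m3 ⊆ -01-,00--
  m5 ⊆ -101,0-01
  m6 ⊆ --10 [E]
  m8 ⊆ -0-0 [E]
  m10 ⊆ --10,-0-0,-01-,1-1-
  m11 ⊆ -01-,1-1-
  m13 ⊆ -101,11-1
  m14 ⊆ --10,1-1-
  m15 ⊆ 1-1-,11-1
E = {--10, -0-0}
Petrick residual → -01-, 0-01, 11-1
Cover = cd' + b'd' + b'c + a'c'd + abd  |cover|=5

5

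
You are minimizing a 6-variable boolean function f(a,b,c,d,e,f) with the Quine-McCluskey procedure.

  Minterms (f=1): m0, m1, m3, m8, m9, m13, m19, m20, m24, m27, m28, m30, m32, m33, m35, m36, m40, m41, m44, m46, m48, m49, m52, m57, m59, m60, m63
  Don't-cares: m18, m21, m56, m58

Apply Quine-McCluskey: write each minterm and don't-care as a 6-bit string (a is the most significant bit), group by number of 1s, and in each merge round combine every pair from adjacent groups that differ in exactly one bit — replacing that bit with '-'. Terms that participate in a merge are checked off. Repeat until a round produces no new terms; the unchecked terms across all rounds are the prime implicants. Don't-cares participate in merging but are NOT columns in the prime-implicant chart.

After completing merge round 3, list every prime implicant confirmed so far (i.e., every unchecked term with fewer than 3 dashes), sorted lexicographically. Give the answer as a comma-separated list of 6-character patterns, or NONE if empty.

size-2^0 implicants → 000000(✓)  000001(✓)  000011(✓)  001000(✓)  001001(✓)  001101(✓)  010010(✓)  010011(✓)  010100(✓)  010101(✓)  011000(✓)  011011(✓)  011100(✓)  011110(✓)  100000(✓)  100001(✓)  100011(✓)  100100(✓)  101000(✓)  101001(✓)  101100(✓)  101110(✓)  110000(✓)  110001(✓)  110100(✓)  111000(✓)  111001(✓)  111010(✓)  111011(✓)  111100(✓)  111111(✓)
size-2^1 implicants → -00000(✓)  -00001(✓)  -00011(✓)  -01000(✓)  -01001(✓)  -10100(✓)  -11000(✓)  -11011  -11100(✓)  0-0011  0-1000(✓)  00-000(✓)  00-001(✓)  0000-1(✓)  00000-(✓)  001-01  00100-(✓)  01-011  01-100(✓)  01001-  01010-  011-00(✓)  0111-0  1-0000(✓)  1-0001(✓)  1-0100(✓)  1-1000(✓)  1-1001(✓)  1-1100(✓)  10-000(✓)  10-001(✓)  10-100(✓)  100-00(✓)  1000-1(✓)  10000-(✓)  101-00(✓)  10100-(✓)  1011-0  11-000(✓)  11-001(✓)  11-100(✓)  110-00(✓)  11000-(✓)  111-00(✓)  111-11  1110-0(✓)  1110-1(✓)  11100-(✓)  11101-(✓)
size-2^2 implicants → --1000  -0-000(✓)  -0-001(✓)  -000-1  -0000-(✓)  -0100-(✓)  -1-100  -11-00  00-00-(✓)  1--000(✓)  1--001(✓)  1--100(✓)  1-0-00(✓)  1-000-(✓)  1-1-00(✓)  1-100-(✓)  10--00(✓)  10-00-(✓)  11--00(✓)  11-00-(✓)  1110--
size-2^3 implicants → -0-00-  1---00  1--00-
Unchecked terms (primes): --1000, -0-00-, -000-1, -1-100, -11-00, -11011, 0-0011, 001-01, 01-011, 01001-, 01010-, 0111-0, 1---00, 1--00-, 1011-0, 111-11, 1110--

--1000, -000-1, -1-100, -11-00, -11011, 0-0011, 001-01, 01-011, 01001-, 01010-, 0111-0, 1011-0, 111-11, 1110--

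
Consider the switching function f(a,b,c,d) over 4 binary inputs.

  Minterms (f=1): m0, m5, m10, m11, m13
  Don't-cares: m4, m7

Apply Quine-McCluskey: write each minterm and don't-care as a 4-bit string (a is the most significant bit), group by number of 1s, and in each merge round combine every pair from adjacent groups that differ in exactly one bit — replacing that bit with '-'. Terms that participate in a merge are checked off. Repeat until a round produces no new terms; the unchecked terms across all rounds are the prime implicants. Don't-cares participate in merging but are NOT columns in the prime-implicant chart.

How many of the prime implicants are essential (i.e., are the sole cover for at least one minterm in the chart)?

size-2^0 implicants → 0000(✓)  0100(✓)  0101(✓)  0111(✓)  1010(✓)  1011(✓)  1101(✓)
size-2^1 implicants → -101  0-00  01-1  010-  101-
Unchecked terms (primes): -101, 0-00, 01-1, 010-, 101-
Minterm coverage:
  m0 ⊆ 0-00 [E]
  m5 ⊆ -101,01-1,010-
  m10 ⊆ 101- [E]
  m11 ⊆ 101- [E]
  m13 ⊆ -101 [E]
E = {-101, 0-00, 101-}

3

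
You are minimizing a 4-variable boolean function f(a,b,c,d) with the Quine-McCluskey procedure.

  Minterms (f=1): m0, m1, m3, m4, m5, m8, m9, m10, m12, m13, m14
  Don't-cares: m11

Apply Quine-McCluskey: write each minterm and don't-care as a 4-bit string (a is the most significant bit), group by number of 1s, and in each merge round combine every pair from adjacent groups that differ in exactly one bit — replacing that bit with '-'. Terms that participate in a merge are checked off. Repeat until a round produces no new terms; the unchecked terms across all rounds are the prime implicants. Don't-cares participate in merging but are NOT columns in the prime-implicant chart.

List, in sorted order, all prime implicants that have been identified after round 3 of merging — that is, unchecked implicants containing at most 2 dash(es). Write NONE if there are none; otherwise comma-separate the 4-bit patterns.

-0-1, 1--0, 10--

Round 0: 0000✓ 0001✓ 0011✓ 0100✓ 0101✓ 1000✓ 1001✓ 1010✓ 1011✓ 1100✓ 1101✓ 1110✓
Round 1: -000✓ -001✓ -011✓ -100✓ -101✓ 0-00✓ 0-01✓ 00-1✓ 000-✓ 010-✓ 1-00✓ 1-01✓ 1-10✓ 10-0✓ 10-1✓ 100-✓ 101-✓ 11-0✓ 110-✓
Round 2: --00✓ --01✓ -0-1 -00-✓ -10-✓ 0-0-✓ 1--0 1-0-✓ 10--
Round 3: --0-
PIs = {--0-, -0-1, 1--0, 10--}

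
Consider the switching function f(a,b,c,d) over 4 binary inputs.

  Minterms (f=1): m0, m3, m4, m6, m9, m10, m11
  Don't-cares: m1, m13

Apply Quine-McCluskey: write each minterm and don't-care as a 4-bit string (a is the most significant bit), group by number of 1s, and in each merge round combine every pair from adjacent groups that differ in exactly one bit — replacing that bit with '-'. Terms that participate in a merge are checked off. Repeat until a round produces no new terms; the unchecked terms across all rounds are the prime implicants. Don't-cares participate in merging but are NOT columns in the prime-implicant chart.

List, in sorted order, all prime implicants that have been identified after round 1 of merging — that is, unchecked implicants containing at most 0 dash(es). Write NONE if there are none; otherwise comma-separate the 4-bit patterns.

Round 0: 0000✓ 0001✓ 0011✓ 0100✓ 0110✓ 1001✓ 1010✓ 1011✓ 1101✓
Round 1: -001✓ -011✓ 0-00 00-1✓ 000- 01-0 1-01 10-1✓ 101-
Round 2: -0-1
PIs = {-0-1, 0-00, 000-, 01-0, 1-01, 101-}

NONE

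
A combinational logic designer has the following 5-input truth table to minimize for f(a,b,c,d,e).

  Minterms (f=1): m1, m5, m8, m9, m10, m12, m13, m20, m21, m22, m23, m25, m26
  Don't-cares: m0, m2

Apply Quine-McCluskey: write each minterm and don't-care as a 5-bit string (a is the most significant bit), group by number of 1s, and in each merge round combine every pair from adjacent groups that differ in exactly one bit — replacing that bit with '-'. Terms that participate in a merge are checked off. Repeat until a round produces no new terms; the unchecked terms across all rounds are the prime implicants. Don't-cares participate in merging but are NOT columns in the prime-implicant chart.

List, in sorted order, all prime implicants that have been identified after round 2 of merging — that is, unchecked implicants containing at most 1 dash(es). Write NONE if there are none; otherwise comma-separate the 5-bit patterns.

-0101, -1001, -1010

[col 0] 00000*, 00001*, 00010*, 00101*, 01000*, 01001*, 01010*, 01100*, 01101*, 10100*, 10101*, 10110*, 10111*, 11001*, 11010*
[col 1] -0101, -1001, -1010, 0-000*, 0-001*, 0-010*, 0-101*, 00-01*, 000-0*, 0000-*, 01-00*, 01-01*, 010-0*, 0100-*, 0110-*, 101-0*, 101-1*, 1010-*, 1011-*
[col 2] 0--01, 0-0-0, 0-00-, 01-0-, 101--
Prime implicants: -0101, -1001, -1010, 0--01, 0-0-0, 0-00-, 01-0-, 101--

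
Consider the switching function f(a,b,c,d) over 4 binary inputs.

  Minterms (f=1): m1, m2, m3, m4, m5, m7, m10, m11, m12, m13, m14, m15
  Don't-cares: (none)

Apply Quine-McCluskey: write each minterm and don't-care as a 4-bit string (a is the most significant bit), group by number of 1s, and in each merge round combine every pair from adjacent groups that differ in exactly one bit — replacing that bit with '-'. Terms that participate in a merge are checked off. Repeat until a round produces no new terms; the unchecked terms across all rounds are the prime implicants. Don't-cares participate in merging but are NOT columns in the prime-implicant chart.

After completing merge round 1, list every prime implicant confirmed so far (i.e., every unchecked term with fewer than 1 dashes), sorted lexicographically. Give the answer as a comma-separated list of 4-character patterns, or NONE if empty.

[col 0] 0001*, 0010*, 0011*, 0100*, 0101*, 0111*, 1010*, 1011*, 1100*, 1101*, 1110*, 1111*
[col 1] -010*, -011*, -100*, -101*, -111*, 0-01*, 0-11*, 00-1*, 001-*, 01-1*, 010-*, 1-10*, 1-11*, 101-*, 11-0*, 11-1*, 110-*, 111-*
[col 2] --11, -01-, -1-1, -10-, 0--1, 1-1-, 11--
Prime implicants: --11, -01-, -1-1, -10-, 0--1, 1-1-, 11--

NONE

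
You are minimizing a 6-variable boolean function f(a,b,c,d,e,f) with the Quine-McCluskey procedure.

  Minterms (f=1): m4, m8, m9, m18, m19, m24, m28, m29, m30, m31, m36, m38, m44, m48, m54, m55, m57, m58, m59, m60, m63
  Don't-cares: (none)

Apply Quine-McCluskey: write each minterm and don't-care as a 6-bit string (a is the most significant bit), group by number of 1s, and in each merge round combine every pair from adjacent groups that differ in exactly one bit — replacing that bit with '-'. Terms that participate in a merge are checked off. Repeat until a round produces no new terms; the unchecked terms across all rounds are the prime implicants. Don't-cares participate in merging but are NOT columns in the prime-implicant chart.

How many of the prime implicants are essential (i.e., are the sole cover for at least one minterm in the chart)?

Round 0: 000100✓ 001000✓ 001001✓ 010010✓ 010011✓ 011000✓ 011100✓ 011101✓ 011110✓ 011111✓ 100100✓ 100110✓ 101100✓ 110000 110110✓ 110111✓ 111001✓ 111010✓ 111011✓ 111100✓ 111111✓
Round 1: -00100 -11100 -11111 0-1000 00100- 01001- 011-00 0111-0✓ 0111-1✓ 01110-✓ 01111-✓ 1-0110 1-1100 10-100 1001-0 11-111 11011- 111-11 1110-1 11101-
Round 2: 0111--
PIs = {-00100, -11100, -11111, 0-1000, 00100-, 01001-, 011-00, 0111--, 1-0110, 1-1100, 10-100, 1001-0, 11-111, 110000, 11011-, 111-11, 1110-1, 11101-}
Coverage chart:
  m4: -00100 ←essential
  m8: 0-1000,00100-
  m9: 00100- ←essential
  m18: 01001- ←essential
  m19: 01001- ←essential
  m24: 0-1000,011-00
  m28: -11100,011-00,0111--
  m29: 0111-- ←essential
  m30: 0111-- ←essential
  m31: -11111,0111--
  m36: -00100,10-100,1001-0
  m38: 1-0110,1001-0
  m44: 1-1100,10-100
  m48: 110000 ←essential
  m54: 1-0110,11011-
  m55: 11-111,11011-
  m57: 1110-1 ←essential
  m58: 11101- ←essential
  m59: 111-11,1110-1,11101-
  m60: -11100,1-1100
  m63: -11111,11-111,111-11
Essential: -00100, 00100-, 01001-, 0111--, 110000, 1110-1, 11101-

7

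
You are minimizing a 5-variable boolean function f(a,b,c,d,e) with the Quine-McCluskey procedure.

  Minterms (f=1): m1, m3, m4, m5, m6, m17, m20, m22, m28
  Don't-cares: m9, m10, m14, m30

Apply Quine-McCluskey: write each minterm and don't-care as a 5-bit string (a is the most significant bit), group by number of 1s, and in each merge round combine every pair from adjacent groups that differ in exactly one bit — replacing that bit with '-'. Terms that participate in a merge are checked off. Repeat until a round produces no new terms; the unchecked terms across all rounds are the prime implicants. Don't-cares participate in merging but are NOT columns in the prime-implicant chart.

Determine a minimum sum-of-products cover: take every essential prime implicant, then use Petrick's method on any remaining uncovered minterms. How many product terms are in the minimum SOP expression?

5

[col 0] 00001*, 00011*, 00100*, 00101*, 00110*, 01001*, 01010*, 01110*, 10001*, 10100*, 10110*, 11100*, 11110*
[col 1] -0001, -0100*, -0110*, -1110*, 0-001, 0-110*, 00-01, 000-1, 001-0*, 0010-, 01-10, 1-100*, 1-110*, 101-0*, 111-0*
[col 2] --110, -01-0, 1-1-0
Prime implicants: --110, -0001, -01-0, 0-001, 00-01, 000-1, 0010-, 01-10, 1-1-0
PI chart (minterm → PIs covering it):
  1 | -0001,0-001,00-01,000-1
  3 | 000-1  (sole → essential)
  4 | -01-0,0010-
  5 | 00-01,0010-
  6 | --110,-01-0
  17 | -0001  (sole → essential)
  20 | -01-0,1-1-0
  22 | --110,-01-0,1-1-0
  28 | 1-1-0  (sole → essential)
Essential prime implicants: -0001, 000-1, 1-1-0
Petrick residual → --110, 0010-
Minimum SOP uses 5 PIs: cde' + b'c'd'e + a'b'c'e + a'b'cd' + ace'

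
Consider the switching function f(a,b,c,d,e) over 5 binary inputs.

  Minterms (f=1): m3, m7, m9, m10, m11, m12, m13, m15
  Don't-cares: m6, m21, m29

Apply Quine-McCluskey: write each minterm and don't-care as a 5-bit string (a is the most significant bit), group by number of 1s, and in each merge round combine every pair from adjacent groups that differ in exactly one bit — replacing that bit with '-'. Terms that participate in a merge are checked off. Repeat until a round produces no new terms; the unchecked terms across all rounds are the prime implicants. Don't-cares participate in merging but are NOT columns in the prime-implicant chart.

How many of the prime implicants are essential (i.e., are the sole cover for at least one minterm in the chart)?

size-2^0 implicants → 00011(✓)  00110(✓)  00111(✓)  01001(✓)  01010(✓)  01011(✓)  01100(✓)  01101(✓)  01111(✓)  10101(✓)  11101(✓)
size-2^1 implicants → -1101  0-011(✓)  0-111(✓)  00-11(✓)  0011-  01-01(✓)  01-11(✓)  010-1(✓)  0101-  011-1(✓)  0110-  1-101
size-2^2 implicants → 0--11  01--1
Unchecked terms (primes): -1101, 0--11, 0011-, 01--1, 0101-, 0110-, 1-101
Minterm coverage:
  m3 ⊆ 0--11 [E]
  m7 ⊆ 0--11,0011-
  m9 ⊆ 01--1 [E]
  m10 ⊆ 0101- [E]
  m11 ⊆ 0--11,01--1,0101-
  m12 ⊆ 0110- [E]
  m13 ⊆ -1101,01--1,0110-
  m15 ⊆ 0--11,01--1
E = {0--11, 01--1, 0101-, 0110-}

4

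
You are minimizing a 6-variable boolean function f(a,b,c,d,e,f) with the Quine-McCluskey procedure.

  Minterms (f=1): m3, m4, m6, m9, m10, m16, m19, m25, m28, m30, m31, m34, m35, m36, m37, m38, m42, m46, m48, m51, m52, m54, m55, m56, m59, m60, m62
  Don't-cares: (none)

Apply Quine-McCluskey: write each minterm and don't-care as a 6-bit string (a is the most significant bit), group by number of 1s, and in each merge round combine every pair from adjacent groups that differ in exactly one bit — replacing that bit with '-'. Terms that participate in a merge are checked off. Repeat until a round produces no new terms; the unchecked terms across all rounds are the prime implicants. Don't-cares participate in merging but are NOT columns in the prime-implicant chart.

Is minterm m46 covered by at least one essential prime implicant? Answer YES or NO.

NO

size-2^0 implicants → 000011(✓)  000100(✓)  000110(✓)  001001(✓)  001010(✓)  010000(✓)  010011(✓)  011001(✓)  011100(✓)  011110(✓)  011111(✓)  100010(✓)  100011(✓)  100100(✓)  100101(✓)  100110(✓)  101010(✓)  101110(✓)  110000(✓)  110011(✓)  110100(✓)  110110(✓)  110111(✓)  111000(✓)  111011(✓)  111100(✓)  111110(✓)
size-2^1 implicants → -00011(✓)  -00100(✓)  -00110(✓)  -01010  -10000  -10011(✓)  -11100(✓)  -11110(✓)  0-0011(✓)  0-1001  0001-0(✓)  0111-0(✓)  01111-  1-0011(✓)  1-0100(✓)  1-0110(✓)  1-1110(✓)  10-010(✓)  10-110(✓)  100-10(✓)  10001-  1001-0(✓)  10010-  101-10(✓)  11-000(✓)  11-011  11-100(✓)  11-110(✓)  110-00(✓)  110-11  1101-0(✓)  11011-  111-00(✓)  1111-0(✓)
size-2^2 implicants → --0011  -001-0  -111-0  1--110  1-01-0  10--10  11--00  11-1-0
Unchecked terms (primes): --0011, -001-0, -01010, -10000, -111-0, 0-1001, 01111-, 1--110, 1-01-0, 10--10, 10001-, 10010-, 11--00, 11-011, 11-1-0, 110-11, 11011-
Minterm coverage:
  m3 ⊆ --0011 [E]
  m4 ⊆ -001-0 [E]
  m6 ⊆ -001-0 [E]
  m9 ⊆ 0-1001 [E]
  m10 ⊆ -01010 [E]
  m16 ⊆ -10000 [E]
  m19 ⊆ --0011 [E]
  m25 ⊆ 0-1001 [E]
  m28 ⊆ -111-0 [E]
  m30 ⊆ -111-0,01111-
  m31 ⊆ 01111- [E]
  m34 ⊆ 10--10,10001-
  m35 ⊆ --0011,10001-
  m36 ⊆ -001-0,1-01-0,10010-
  m37 ⊆ 10010- [E]
  m38 ⊆ -001-0,1--110,1-01-0,10--10
  m42 ⊆ -01010,10--10
  m46 ⊆ 1--110,10--10
  m48 ⊆ -10000,11--00
  m51 ⊆ --0011,11-011,110-11
  m52 ⊆ 1-01-0,11--00,11-1-0
  m54 ⊆ 1--110,1-01-0,11-1-0,11011-
  m55 ⊆ 110-11,11011-
  m56 ⊆ 11--00 [E]
  m59 ⊆ 11-011 [E]
  m60 ⊆ -111-0,11--00,11-1-0
  m62 ⊆ -111-0,1--110,11-1-0
E = {--0011, -001-0, -01010, -10000, -111-0, 0-1001, 01111-, 10010-, 11--00, 11-011}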